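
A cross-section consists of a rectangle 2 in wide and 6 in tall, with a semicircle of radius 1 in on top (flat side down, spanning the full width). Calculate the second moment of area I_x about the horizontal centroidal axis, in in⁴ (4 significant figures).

I_x ≈ 52.40 in⁴

Treat the section as a set of non-overlapping primitives; coordinates are from the bounding-box lower-left.
Rectangular body: 2 × 6, A = 12 in², y = 3 in, Ī = 36 in⁴.
Semicircular cap: semicircle r = 1, A = 1.5708 in², y = 6.42441 in, Ī = 0.109757 in⁴.
Centroid: ȳ = ΣA·y / ΣA = 3.39637 in.
Transfer each piece to the horizontal centroidal axis using Ī + A·d² with d = y − 3.39637:
  rectangular body: d = -0.39637 in → contributes +37.8853 in⁴
  semicircular cap: d = 3.02804 in → contributes +14.5125 in⁴
Total I = 52.3978 in⁴.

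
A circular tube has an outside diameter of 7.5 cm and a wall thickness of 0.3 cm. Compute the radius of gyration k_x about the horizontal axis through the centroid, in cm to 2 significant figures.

k_x ≈ 2.5 cm

Decompose the section into non-overlapping parts with the origin at the bottom-left of its bounding rectangle.
Outer circle: ⌀7.5, A = 44.18 cm², y = 3.75 cm, Ī = 155.3 cm⁴.
Bore (subtracted): ⌀6.9, A = 37.39 cm², y = 3.75 cm, Ī = 111.3 cm⁴.
By symmetry the centroid is at mid-height, ȳ = 3.75 cm.
All pieces are centred on the horizontal axis through the centroid, so I = ΣĪ (holes subtracted) = 44.05 cm⁴.
Radius of gyration: k = √(I/A) = √(44.05 / 6.786) = 2.548 cm.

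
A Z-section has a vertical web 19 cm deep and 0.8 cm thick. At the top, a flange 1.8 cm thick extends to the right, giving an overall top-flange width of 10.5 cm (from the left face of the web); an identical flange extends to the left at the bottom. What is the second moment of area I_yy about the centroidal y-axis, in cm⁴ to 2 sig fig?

Treat the section as a set of non-overlapping primitives; coordinates are from the bounding-box lower-left.
Web: 0.8 × 19, A = 15.2 cm², x = 10.1 cm, Ī = 0.8107 cm⁴.
Top flange (beyond web): 9.7 × 1.8, A = 17.46 cm², x = 15.35 cm, Ī = 136.9 cm⁴.
Bottom flange (beyond web): 9.7 × 1.8, A = 17.46 cm², x = 4.85 cm, Ī = 136.9 cm⁴.
Centroid: x̄ = ΣA·x / ΣA = 10.1 cm.
Transfer each piece to the centroidal y-axis using Ī + A·d² with d = x − 10.1:
  web: d = 0 cm → contributes +0.8107 cm⁴
  top flange (beyond web): d = 5.25 cm → contributes +618.1 cm⁴
  bottom flange (beyond web): d = -5.25 cm → contributes +618.1 cm⁴
Total I = 1 237 cm⁴.

I_yy ≈ 1200 cm⁴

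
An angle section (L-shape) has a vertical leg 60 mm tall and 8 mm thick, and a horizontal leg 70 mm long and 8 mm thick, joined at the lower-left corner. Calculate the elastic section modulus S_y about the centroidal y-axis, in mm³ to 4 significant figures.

S_y ≈ 9546 mm³

Treat the section as a set of non-overlapping primitives; coordinates are from the bounding-box lower-left.
Vertical leg: 8 × 60, A = 480 mm², x = 4 mm, Ī = 2 560 mm⁴.
Horizontal leg (remainder): 62 × 8, A = 496 mm², x = 39 mm, Ī = 158 885 mm⁴.
Centroid: x̄ = ΣA·x / ΣA = 21.7869 mm.
Transfer each piece to the centroidal y-axis using Ī + A·d² with d = x − 21.7869:
  vertical leg: d = -17.7869 mm → contributes +154 419 mm⁴
  horizontal leg (remainder): d = 17.2131 mm → contributes +305 846 mm⁴
Total I = 460 265 mm⁴.
Extreme fibre distance c = 48.2131 mm; S = I/c = 9546.47 mm³.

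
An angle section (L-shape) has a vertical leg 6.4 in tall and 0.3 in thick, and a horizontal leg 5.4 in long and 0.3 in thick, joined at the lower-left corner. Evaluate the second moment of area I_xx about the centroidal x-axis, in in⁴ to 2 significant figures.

Treat the section as a set of non-overlapping primitives; coordinates are from the bounding-box lower-left.
Vertical leg: 0.3 × 6.4, A = 1.92 in², y = 3.2 in, Ī = 6.554 in⁴.
Horizontal leg (remainder): 5.1 × 0.3, A = 1.53 in², y = 0.15 in, Ī = 0.01148 in⁴.
Centroid: ȳ = ΣA·y / ΣA = 1.847 in.
Transfer each piece to the centroidal x-axis using Ī + A·d² with d = y − 1.847:
  vertical leg: d = 1.353 in → contributes +10.07 in⁴
  horizontal leg (remainder): d = -1.697 in → contributes +4.42 in⁴
Total I = 14.49 in⁴.

I_xx ≈ 14 in⁴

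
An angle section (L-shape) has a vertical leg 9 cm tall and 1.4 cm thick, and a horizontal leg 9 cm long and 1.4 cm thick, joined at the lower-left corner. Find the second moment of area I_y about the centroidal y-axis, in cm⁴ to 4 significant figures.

Treat the section as a set of non-overlapping primitives; coordinates are from the bounding-box lower-left.
Vertical leg: 1.4 × 9, A = 12.6 cm², x = 0.7 cm, Ī = 2.058 cm⁴.
Horizontal leg (remainder): 7.6 × 1.4, A = 10.64 cm², x = 5.2 cm, Ī = 51.2139 cm⁴.
Centroid: x̄ = ΣA·x / ΣA = 2.76024 cm.
Transfer each piece to the centroidal y-axis using Ī + A·d² with d = x − 2.76024:
  vertical leg: d = -2.06024 cm → contributes +55.5399 cm⁴
  horizontal leg (remainder): d = 2.43976 cm → contributes +114.548 cm⁴
Total I = 170.088 cm⁴.

I_y ≈ 170.1 cm⁴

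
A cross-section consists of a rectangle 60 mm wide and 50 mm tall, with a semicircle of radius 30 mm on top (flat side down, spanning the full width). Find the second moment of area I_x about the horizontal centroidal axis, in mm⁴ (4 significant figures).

Break the section into simple shapes (no overlaps), measuring from the bottom-left corner of the bounding box.
Rectangular body: 60 × 50, A = 3 000 mm², y = 25 mm, Ī = 625 000 mm⁴.
Semicircular cap: semicircle r = 30, A = 1413.72 mm², y = 62.7324 mm, Ī = 88903.1 mm⁴.
Centroid: ȳ = ΣA·y / ΣA = 37.0857 mm.
Transfer each piece to the horizontal centroidal axis using Ī + A·d² with d = y − 37.0857:
  rectangular body: d = -12.0857 mm → contributes +1 063 193 mm⁴
  semicircular cap: d = 25.6467 mm → contributes +1 018 779 mm⁴
Total I = 2 081 972 mm⁴.

I_x ≈ 2.082 × 10⁶ mm⁴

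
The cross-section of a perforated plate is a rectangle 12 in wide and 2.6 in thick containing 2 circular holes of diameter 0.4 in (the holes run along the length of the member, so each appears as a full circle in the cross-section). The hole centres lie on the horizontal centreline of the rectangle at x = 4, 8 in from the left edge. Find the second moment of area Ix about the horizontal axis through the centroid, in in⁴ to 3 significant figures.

Ix ≈ 17.6 in⁴

Break the section into simple shapes (no overlaps), measuring from the bottom-left corner of the bounding box.
Plate: 12 × 2.6, A = 31.2 in², y = 1.3 in, Ī = 17.576 in⁴.
Hole 1 (subtracted): ⌀0.4, A = 0.12566 in², y = 1.3 in, Ī = 0.0012566 in⁴.
Hole 2 (subtracted): ⌀0.4, A = 0.12566 in², y = 1.3 in, Ī = 0.0012566 in⁴.
By symmetry the centroid is at mid-height, ȳ = 1.3 in.
All pieces are centred on the horizontal axis through the centroid, so I = ΣĪ (holes subtracted) = 17.573 in⁴.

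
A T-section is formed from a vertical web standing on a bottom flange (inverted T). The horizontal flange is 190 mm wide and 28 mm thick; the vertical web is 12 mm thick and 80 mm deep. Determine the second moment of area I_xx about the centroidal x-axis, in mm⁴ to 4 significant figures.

Split into non-overlapping primitives; take the origin at the lower-left of the bounding box.
Flange: 190 × 28, A = 5 320 mm², y = 14 mm, Ī = 347 573 mm⁴.
Web: 12 × 80, A = 960 mm², y = 68 mm, Ī = 512 000 mm⁴.
Centroid: ȳ = ΣA·y / ΣA = 22.2548 mm.
Transfer each piece to the centroidal x-axis using Ī + A·d² with d = y − 22.2548:
  flange: d = -8.25478 mm → contributes +710 085 mm⁴
  web: d = 45.7452 mm → contributes +2 520 920 mm⁴
Total I = 3 231 006 mm⁴.

I_xx ≈ 3.231 × 10⁶ mm⁴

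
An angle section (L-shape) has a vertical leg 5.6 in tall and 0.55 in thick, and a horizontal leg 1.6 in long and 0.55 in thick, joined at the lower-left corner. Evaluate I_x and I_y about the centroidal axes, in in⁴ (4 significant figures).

Decompose the section into non-overlapping parts with the origin at the bottom-left of its bounding rectangle.
Vertical leg: 0.55 × 5.6, A = 3.08 in², y = 2.8 in, Ī = 8.04907 in⁴.
Horizontal leg (remainder): 1.05 × 0.55, A = 0.5775 in², y = 0.275 in, Ī = 0.0145578 in⁴.
Centroid: ȳ = ΣA·y / ΣA = 2.40132 in.
Transfer each piece to the centroidal x-axis using Ī + A·d² with d = y − 2.40132:
  vertical leg: d = 0.398684 in → contributes +8.53863 in⁴
  horizontal leg (remainder): d = -2.12632 in → contributes +2.62556 in⁴
Total I = 11.1642 in⁴.
For the y-axis: x̄ = 0.401316 in.
Repeating about the centroidal y-axis gives I_y = 0.441942 in⁴.

I_x ≈ 11.16 in⁴, I_y ≈ 0.4419 in⁴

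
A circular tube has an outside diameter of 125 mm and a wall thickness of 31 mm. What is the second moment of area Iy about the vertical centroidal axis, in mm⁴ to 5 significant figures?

Iy ≈ 1.1211 × 10⁷ mm⁴

Break the section into simple shapes (no overlaps), measuring from the bottom-left corner of the bounding box.
Outer circle: ⌀125, A = 12271.85 mm², x = 62.5 mm, Ī = 11 984 225 mm⁴.
Bore (subtracted): ⌀63, A = 3117.245 mm², x = 62.5 mm, Ī = 773271.7 mm⁴.
By symmetry the centroid is at mid-width, x̄ = 62.5 mm.
All pieces are centred on the vertical centroidal axis, so I = ΣĪ (holes subtracted) = 11 210 953 mm⁴.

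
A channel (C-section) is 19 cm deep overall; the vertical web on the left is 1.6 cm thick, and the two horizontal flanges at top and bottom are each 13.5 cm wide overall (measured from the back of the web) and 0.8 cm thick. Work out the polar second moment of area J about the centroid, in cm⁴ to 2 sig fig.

J ≈ 3300 cm⁴

Treat the section as a set of non-overlapping primitives; coordinates are from the bounding-box lower-left.
Web: 1.6 × 19, A = 30.4 cm², y = 9.5 cm, Ī = 914.5 cm⁴.
Top flange (beyond web): 11.9 × 0.8, A = 9.52 cm², y = 18.6 cm, Ī = 0.5077 cm⁴.
Bottom flange (beyond web): 11.9 × 0.8, A = 9.52 cm², y = 0.4 cm, Ī = 0.5077 cm⁴.
By symmetry the centroid is at mid-height, ȳ = 9.5 cm.
Transfer each piece to the centroidal x-axis using Ī + A·d² with d = y − 9.5:
  web: d = 0 cm → contributes +914.5 cm⁴
  top flange (beyond web): d = 9.1 cm → contributes +788.9 cm⁴
  bottom flange (beyond web): d = -9.1 cm → contributes +788.9 cm⁴
Total I = 2 492 cm⁴.
For the y-axis: x̄ = 3.4 cm.
Repeating about the centroidal y-axis gives I_y = 764.6 cm⁴.
Polar second moment: J = I_x + I_y = 3 257 cm⁴.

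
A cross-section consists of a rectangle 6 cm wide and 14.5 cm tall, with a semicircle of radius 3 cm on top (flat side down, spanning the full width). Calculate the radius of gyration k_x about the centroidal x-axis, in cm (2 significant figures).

k_x ≈ 4.9 cm

Decompose the section into non-overlapping parts with the origin at the bottom-left of its bounding rectangle.
Rectangular body: 6 × 14.5, A = 87 cm², y = 7.25 cm, Ī = 1 524 cm⁴.
Semicircular cap: semicircle r = 3, A = 14.14 cm², y = 15.77 cm, Ī = 8.89 cm⁴.
Centroid: ȳ = ΣA·y / ΣA = 8.441 cm.
Transfer each piece to the centroidal x-axis using Ī + A·d² with d = y − 8.441:
  rectangular body: d = -1.191 cm → contributes +1 648 cm⁴
  semicircular cap: d = 7.332 cm → contributes +768.8 cm⁴
Total I = 2 417 cm⁴.
Radius of gyration: k = √(I/A) = √(2 417 / 101.1) = 4.888 cm.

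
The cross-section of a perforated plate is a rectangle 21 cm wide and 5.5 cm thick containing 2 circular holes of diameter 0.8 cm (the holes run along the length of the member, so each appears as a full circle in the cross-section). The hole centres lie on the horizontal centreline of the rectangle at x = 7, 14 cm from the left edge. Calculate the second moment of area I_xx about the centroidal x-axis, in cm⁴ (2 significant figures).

Treat the section as a set of non-overlapping primitives; coordinates are from the bounding-box lower-left.
Plate: 21 × 5.5, A = 115.5 cm², y = 2.75 cm, Ī = 291.2 cm⁴.
Hole 1 (subtracted): ⌀0.8, A = 0.5027 cm², y = 2.75 cm, Ī = 0.02011 cm⁴.
Hole 2 (subtracted): ⌀0.8, A = 0.5027 cm², y = 2.75 cm, Ī = 0.02011 cm⁴.
By symmetry the centroid is at mid-height, ȳ = 2.75 cm.
All pieces are centred on the centroidal x-axis, so I = ΣĪ (holes subtracted) = 291.1 cm⁴.

I_xx ≈ 290 cm⁴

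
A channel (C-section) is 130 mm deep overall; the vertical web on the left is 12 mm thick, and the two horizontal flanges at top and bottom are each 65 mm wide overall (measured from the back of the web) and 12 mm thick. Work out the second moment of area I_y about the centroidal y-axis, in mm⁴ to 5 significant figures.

Split into non-overlapping primitives; take the origin at the lower-left of the bounding box.
Web: 12 × 130, A = 1 560 mm², x = 6 mm, Ī = 18 720 mm⁴.
Top flange (beyond web): 53 × 12, A = 636 mm², x = 38.5 mm, Ī = 148 877 mm⁴.
Bottom flange (beyond web): 53 × 12, A = 636 mm², x = 38.5 mm, Ī = 148 877 mm⁴.
Centroid: x̄ = ΣA·x / ΣA = 20.59746 mm.
Transfer each piece to the centroidal y-axis using Ī + A·d² with d = x − 20.59746:
  web: d = -14.59746 mm → contributes +351133.8 mm⁴
  top flange (beyond web): d = 17.90254 mm → contributes +352715.7 mm⁴
  bottom flange (beyond web): d = 17.90254 mm → contributes +352715.7 mm⁴
Total I = 1 056 565 mm⁴.

I_y ≈ 1.0566 × 10⁶ mm⁴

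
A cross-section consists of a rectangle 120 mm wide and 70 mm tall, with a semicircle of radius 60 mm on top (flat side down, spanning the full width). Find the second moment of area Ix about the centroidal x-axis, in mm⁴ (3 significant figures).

Ix ≈ 1.72 × 10⁷ mm⁴

Treat the section as a set of non-overlapping primitives; coordinates are from the bounding-box lower-left.
Rectangular body: 120 × 70, A = 8 400 mm², y = 35 mm, Ī = 3 430 000 mm⁴.
Semicircular cap: semicircle r = 60, A = 5654.9 mm², y = 95.465 mm, Ī = 1 422 450 mm⁴.
Centroid: ȳ = ΣA·y / ΣA = 59.328 mm.
Transfer each piece to the centroidal x-axis using Ī + A·d² with d = y − 59.328:
  rectangular body: d = -24.328 mm → contributes +8 401 365 mm⁴
  semicircular cap: d = 36.137 mm → contributes +8 807 146 mm⁴
Total I = 17 208 511 mm⁴.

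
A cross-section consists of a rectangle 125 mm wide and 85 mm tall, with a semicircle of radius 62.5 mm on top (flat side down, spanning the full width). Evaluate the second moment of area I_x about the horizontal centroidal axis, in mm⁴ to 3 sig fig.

Treat the section as a set of non-overlapping primitives; coordinates are from the bounding-box lower-left.
Rectangular body: 125 × 85, A = 10 625 mm², y = 42.5 mm, Ī = 6 397 135 mm⁴.
Semicircular cap: semicircle r = 62.5, A = 6135.9 mm², y = 111.53 mm, Ī = 1 674 758 mm⁴.
Centroid: ȳ = ΣA·y / ΣA = 67.769 mm.
Transfer each piece to the horizontal centroidal axis using Ī + A·d² with d = y − 67.769:
  rectangular body: d = -25.269 mm → contributes +13 181 608 mm⁴
  semicircular cap: d = 43.757 mm → contributes +13 422 790 mm⁴
Total I = 26 604 398 mm⁴.

I_x ≈ 2.66 × 10⁷ mm⁴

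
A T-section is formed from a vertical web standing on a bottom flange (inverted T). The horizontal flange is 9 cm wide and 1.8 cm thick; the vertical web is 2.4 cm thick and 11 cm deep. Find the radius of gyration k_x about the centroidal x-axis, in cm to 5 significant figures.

Break the section into simple shapes (no overlaps), measuring from the bottom-left corner of the bounding box.
Flange: 9 × 1.8, A = 16.2 cm², y = 0.9 cm, Ī = 4.374 cm⁴.
Web: 2.4 × 11, A = 26.4 cm², y = 7.3 cm, Ī = 266.2 cm⁴.
Centroid: ȳ = ΣA·y / ΣA = 4.866197 cm.
Transfer each piece to the centroidal x-axis using Ī + A·d² with d = y − 4.866197:
  flange: d = -3.966197 cm → contributes +259.2117 cm⁴
  web: d = 2.433803 cm → contributes +422.5777 cm⁴
Total I = 681.7893 cm⁴.
Radius of gyration: k = √(I/A) = √(681.7893 / 42.6) = 4.000555 cm.

k_x ≈ 4.0006 cm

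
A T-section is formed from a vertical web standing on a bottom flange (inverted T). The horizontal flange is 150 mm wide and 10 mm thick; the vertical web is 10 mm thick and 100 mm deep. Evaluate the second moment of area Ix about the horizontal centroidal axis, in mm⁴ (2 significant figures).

Treat the section as a set of non-overlapping primitives; coordinates are from the bounding-box lower-left.
Flange: 150 × 10, A = 1 500 mm², y = 5 mm, Ī = 12 500 mm⁴.
Web: 10 × 100, A = 1 000 mm², y = 60 mm, Ī = 833 333 mm⁴.
Centroid: ȳ = ΣA·y / ΣA = 27 mm.
Transfer each piece to the horizontal centroidal axis using Ī + A·d² with d = y − 27:
  flange: d = -22 mm → contributes +738 500 mm⁴
  web: d = 33 mm → contributes +1 922 333 mm⁴
Total I = 2 660 833 mm⁴.

Ix ≈ 2.7 × 10⁶ mm⁴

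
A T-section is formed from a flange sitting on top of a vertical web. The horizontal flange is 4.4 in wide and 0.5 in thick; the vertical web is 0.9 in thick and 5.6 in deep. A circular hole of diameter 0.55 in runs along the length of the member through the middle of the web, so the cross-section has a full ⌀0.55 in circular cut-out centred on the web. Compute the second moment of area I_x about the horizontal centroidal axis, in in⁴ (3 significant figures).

I_x ≈ 27.2 in⁴

Split into non-overlapping primitives; take the origin at the lower-left of the bounding box.
Flange: 4.4 × 0.5, A = 2.2 in², y = 5.85 in, Ī = 0.045833 in⁴.
Web: 0.9 × 5.6, A = 5.04 in², y = 2.8 in, Ī = 13.171 in⁴.
Hole (subtracted): ⌀0.55, A = 0.23758 in², y = 2.8 in, Ī = 0.0044918 in⁴.
Centroid: ȳ = ΣA·y / ΣA = 3.7582 in.
Transfer each piece to the horizontal centroidal axis using Ī + A·d² with d = y − 3.7582:
  flange: d = 2.0918 in → contributes +9.6718 in⁴
  web: d = -0.95824 in → contributes +17.799 in⁴
  hole: d = -0.95824 in → contributes −0.22265 in⁴
Total I = 27.248 in⁴.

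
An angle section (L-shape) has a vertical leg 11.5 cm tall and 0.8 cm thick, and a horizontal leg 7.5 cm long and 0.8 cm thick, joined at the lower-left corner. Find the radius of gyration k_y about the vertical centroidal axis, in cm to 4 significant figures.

k_y ≈ 2.164 cm

Treat the section as a set of non-overlapping primitives; coordinates are from the bounding-box lower-left.
Vertical leg: 0.8 × 11.5, A = 9.2 cm², x = 0.4 cm, Ī = 0.490667 cm⁴.
Horizontal leg (remainder): 6.7 × 0.8, A = 5.36 cm², x = 4.15 cm, Ī = 20.0509 cm⁴.
Centroid: x̄ = ΣA·x / ΣA = 1.78049 cm.
Transfer each piece to the vertical centroidal axis using Ī + A·d² with d = x − 1.78049:
  vertical leg: d = -1.38049 cm → contributes +18.0237 cm⁴
  horizontal leg (remainder): d = 2.36951 cm → contributes +50.1449 cm⁴
Total I = 68.1686 cm⁴.
Radius of gyration: k = √(I/A) = √(68.1686 / 14.56) = 2.16377 cm.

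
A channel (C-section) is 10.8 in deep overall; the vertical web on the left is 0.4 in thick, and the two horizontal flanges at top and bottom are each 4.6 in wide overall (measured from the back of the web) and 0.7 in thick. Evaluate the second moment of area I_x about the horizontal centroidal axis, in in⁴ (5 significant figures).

Break the section into simple shapes (no overlaps), measuring from the bottom-left corner of the bounding box.
Web: 0.4 × 10.8, A = 4.32 in², y = 5.4 in, Ī = 41.9904 in⁴.
Top flange (beyond web): 4.2 × 0.7, A = 2.94 in², y = 10.45 in, Ī = 0.12005 in⁴.
Bottom flange (beyond web): 4.2 × 0.7, A = 2.94 in², y = 0.35 in, Ī = 0.12005 in⁴.
By symmetry the centroid is at mid-height, ȳ = 5.4 in.
Transfer each piece to the horizontal centroidal axis using Ī + A·d² with d = y − 5.4:
  web: d = 0 in → contributes +41.9904 in⁴
  top flange (beyond web): d = 5.05 in → contributes +75.0974 in⁴
  bottom flange (beyond web): d = -5.05 in → contributes +75.0974 in⁴
Total I = 192.1852 in⁴.

I_x ≈ 192.19 in⁴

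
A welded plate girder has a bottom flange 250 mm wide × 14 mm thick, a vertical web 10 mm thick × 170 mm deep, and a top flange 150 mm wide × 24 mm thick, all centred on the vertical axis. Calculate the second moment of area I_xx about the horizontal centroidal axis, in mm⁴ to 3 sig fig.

I_xx ≈ 6.77 × 10⁷ mm⁴

Decompose the section into non-overlapping parts with the origin at the bottom-left of its bounding rectangle.
Bottom plate: 250 × 14, A = 3 500 mm², y = 7 mm, Ī = 57 167 mm⁴.
Web plate: 10 × 170, A = 1 700 mm², y = 99 mm, Ī = 4 094 167 mm⁴.
Top plate: 150 × 24, A = 3 600 mm², y = 196 mm, Ī = 172 800 mm⁴.
Centroid: ȳ = ΣA·y / ΣA = 102.09 mm.
Transfer each piece to the horizontal centroidal axis using Ī + A·d² with d = y − 102.09:
  bottom plate: d = -95.091 mm → contributes +31 705 150 mm⁴
  web plate: d = -3.0909 mm → contributes +4 110 408 mm⁴
  top plate: d = 93.909 mm → contributes +31 920 902 mm⁴
Total I = 67 736 461 mm⁴.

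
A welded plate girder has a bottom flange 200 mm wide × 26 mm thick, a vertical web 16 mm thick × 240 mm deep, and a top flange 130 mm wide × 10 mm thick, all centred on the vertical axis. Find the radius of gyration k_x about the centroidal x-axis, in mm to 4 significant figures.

k_x ≈ 100.3 mm

Treat the section as a set of non-overlapping primitives; coordinates are from the bounding-box lower-left.
Bottom plate: 200 × 26, A = 5 200 mm², y = 13 mm, Ī = 292 933 mm⁴.
Web plate: 16 × 240, A = 3 840 mm², y = 146 mm, Ī = 18 432 000 mm⁴.
Top plate: 130 × 10, A = 1 300 mm², y = 271 mm, Ī = 10833.3 mm⁴.
Centroid: ȳ = ΣA·y / ΣA = 94.8298 mm.
Transfer each piece to the centroidal x-axis using Ī + A·d² with d = y − 94.8298:
  bottom plate: d = -81.8298 mm → contributes +35 112 727 mm⁴
  web plate: d = 51.1702 mm → contributes +28 486 620 mm⁴
  top plate: d = 176.17 mm → contributes +40 357 560 mm⁴
Total I = 103 956 907 mm⁴.
Radius of gyration: k = √(I/A) = √(103 956 907 / 10 340) = 100.269 mm.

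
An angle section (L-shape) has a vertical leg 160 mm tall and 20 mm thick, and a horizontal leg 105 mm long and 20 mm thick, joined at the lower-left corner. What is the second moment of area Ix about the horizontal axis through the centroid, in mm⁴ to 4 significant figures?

Ix ≈ 1.232 × 10⁷ mm⁴

Treat the section as a set of non-overlapping primitives; coordinates are from the bounding-box lower-left.
Vertical leg: 20 × 160, A = 3 200 mm², y = 80 mm, Ī = 6 826 667 mm⁴.
Horizontal leg (remainder): 85 × 20, A = 1 700 mm², y = 10 mm, Ī = 56666.7 mm⁴.
Centroid: ȳ = ΣA·y / ΣA = 55.7143 mm.
Transfer each piece to the horizontal axis through the centroid using Ī + A·d² with d = y − 55.7143:
  vertical leg: d = 24.2857 mm → contributes +8 714 014 mm⁴
  horizontal leg (remainder): d = -45.7143 mm → contributes +3 609 320 mm⁴
Total I = 12 323 333 mm⁴.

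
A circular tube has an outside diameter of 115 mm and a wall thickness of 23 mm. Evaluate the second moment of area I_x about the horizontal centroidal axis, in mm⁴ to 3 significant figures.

I_x ≈ 7.47 × 10⁶ mm⁴

Break the section into simple shapes (no overlaps), measuring from the bottom-left corner of the bounding box.
Outer circle: ⌀115, A = 10 387 mm², y = 57.5 mm, Ī = 8 585 414 mm⁴.
Bore (subtracted): ⌀69, A = 3739.3 mm², y = 57.5 mm, Ī = 1 112 670 mm⁴.
By symmetry the centroid is at mid-height, ȳ = 57.5 mm.
All pieces are centred on the horizontal centroidal axis, so I = ΣĪ (holes subtracted) = 7 472 745 mm⁴.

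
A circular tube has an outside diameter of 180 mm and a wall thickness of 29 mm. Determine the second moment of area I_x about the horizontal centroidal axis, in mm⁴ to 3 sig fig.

I_x ≈ 4.07 × 10⁷ mm⁴

Treat the section as a set of non-overlapping primitives; coordinates are from the bounding-box lower-left.
Outer circle: ⌀180, A = 25 447 mm², y = 90 mm, Ī = 51 529 974 mm⁴.
Bore (subtracted): ⌀122, A = 11 690 mm², y = 90 mm, Ī = 10 874 498 mm⁴.
By symmetry the centroid is at mid-height, ȳ = 90 mm.
All pieces are centred on the horizontal centroidal axis, so I = ΣĪ (holes subtracted) = 40 655 475 mm⁴.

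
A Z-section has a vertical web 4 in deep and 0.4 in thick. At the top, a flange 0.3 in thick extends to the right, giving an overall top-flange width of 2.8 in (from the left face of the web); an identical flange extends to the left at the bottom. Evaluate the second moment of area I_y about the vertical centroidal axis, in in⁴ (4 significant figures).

I_y ≈ 3.535 in⁴

Treat the section as a set of non-overlapping primitives; coordinates are from the bounding-box lower-left.
Web: 0.4 × 4, A = 1.6 in², x = 2.6 in, Ī = 0.0213333 in⁴.
Top flange (beyond web): 2.4 × 0.3, A = 0.72 in², x = 4 in, Ī = 0.3456 in⁴.
Bottom flange (beyond web): 2.4 × 0.3, A = 0.72 in², x = 1.2 in, Ī = 0.3456 in⁴.
Centroid: x̄ = ΣA·x / ΣA = 2.6 in.
Transfer each piece to the vertical centroidal axis using Ī + A·d² with d = x − 2.6:
  web: d = 0 in → contributes +0.0213333 in⁴
  top flange (beyond web): d = 1.4 in → contributes +1.7568 in⁴
  bottom flange (beyond web): d = -1.4 in → contributes +1.7568 in⁴
Total I = 3.53493 in⁴.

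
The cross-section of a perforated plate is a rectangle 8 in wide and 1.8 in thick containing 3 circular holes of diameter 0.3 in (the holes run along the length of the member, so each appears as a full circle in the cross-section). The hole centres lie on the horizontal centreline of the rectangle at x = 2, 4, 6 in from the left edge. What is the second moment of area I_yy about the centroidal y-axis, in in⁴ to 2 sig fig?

I_yy ≈ 76 in⁴

Break the section into simple shapes (no overlaps), measuring from the bottom-left corner of the bounding box.
Plate: 8 × 1.8, A = 14.4 in², x = 4 in, Ī = 76.8 in⁴.
Hole 1 (subtracted): ⌀0.3, A = 0.07069 in², x = 2 in, Ī = 0.0003976 in⁴.
Hole 2 (subtracted): ⌀0.3, A = 0.07069 in², x = 4 in, Ī = 0.0003976 in⁴.
Hole 3 (subtracted): ⌀0.3, A = 0.07069 in², x = 6 in, Ī = 0.0003976 in⁴.
By symmetry the centroid is at mid-width, x̄ = 4 in.
Transfer each piece to the centroidal y-axis using Ī + A·d² with d = x − 4:
  plate: d = 0 in → contributes +76.8 in⁴
  hole 1: d = -2 in → contributes −0.2831 in⁴
  hole 2: d = 0 in → contributes −0.0003976 in⁴
  hole 3: d = 2 in → contributes −0.2831 in⁴
Total I = 76.23 in⁴.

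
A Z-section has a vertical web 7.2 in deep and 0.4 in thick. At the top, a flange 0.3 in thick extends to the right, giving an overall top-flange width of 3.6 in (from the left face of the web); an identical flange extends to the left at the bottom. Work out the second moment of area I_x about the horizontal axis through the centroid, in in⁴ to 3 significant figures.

Decompose the section into non-overlapping parts with the origin at the bottom-left of its bounding rectangle.
Web: 0.4 × 7.2, A = 2.88 in², y = 3.6 in, Ī = 12.442 in⁴.
Top flange (beyond web): 3.2 × 0.3, A = 0.96 in², y = 7.05 in, Ī = 0.0072 in⁴.
Bottom flange (beyond web): 3.2 × 0.3, A = 0.96 in², y = 0.15 in, Ī = 0.0072 in⁴.
Centroid: ȳ = ΣA·y / ΣA = 3.6 in.
Transfer each piece to the horizontal axis through the centroid using Ī + A·d² with d = y − 3.6:
  web: d = 0 in → contributes +12.442 in⁴
  top flange (beyond web): d = 3.45 in → contributes +11.434 in⁴
  bottom flange (beyond web): d = -3.45 in → contributes +11.434 in⁴
Total I = 35.309 in⁴.

I_x ≈ 35.3 in⁴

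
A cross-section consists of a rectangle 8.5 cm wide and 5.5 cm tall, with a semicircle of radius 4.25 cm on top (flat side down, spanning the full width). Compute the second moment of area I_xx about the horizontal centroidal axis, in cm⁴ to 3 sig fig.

Decompose the section into non-overlapping parts with the origin at the bottom-left of its bounding rectangle.
Rectangular body: 8.5 × 5.5, A = 46.75 cm², y = 2.75 cm, Ī = 117.85 cm⁴.
Semicircular cap: semicircle r = 4.25, A = 28.373 cm², y = 7.3038 cm, Ī = 35.809 cm⁴.
Centroid: ȳ = ΣA·y / ΣA = 4.4699 cm.
Transfer each piece to the horizontal centroidal axis using Ī + A·d² with d = y − 4.4699:
  rectangular body: d = -1.7199 cm → contributes +256.13 cm⁴
  semicircular cap: d = 2.8339 cm → contributes +263.66 cm⁴
Total I = 519.8 cm⁴.

I_xx ≈ 520 cm⁴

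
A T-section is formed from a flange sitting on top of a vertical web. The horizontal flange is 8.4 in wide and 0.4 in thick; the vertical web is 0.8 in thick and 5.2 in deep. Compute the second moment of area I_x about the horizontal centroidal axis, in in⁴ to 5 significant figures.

I_x ≈ 23.991 in⁴

Treat the section as a set of non-overlapping primitives; coordinates are from the bounding-box lower-left.
Flange: 8.4 × 0.4, A = 3.36 in², y = 5.4 in, Ī = 0.0448 in⁴.
Web: 0.8 × 5.2, A = 4.16 in², y = 2.6 in, Ī = 9.373867 in⁴.
Centroid: ȳ = ΣA·y / ΣA = 3.851064 in.
Transfer each piece to the horizontal centroidal axis using Ī + A·d² with d = y − 3.851064:
  flange: d = 1.548936 in → contributes +8.106123 in⁴
  web: d = -1.251064 in → contributes +15.88494 in⁴
Total I = 23.99106 in⁴.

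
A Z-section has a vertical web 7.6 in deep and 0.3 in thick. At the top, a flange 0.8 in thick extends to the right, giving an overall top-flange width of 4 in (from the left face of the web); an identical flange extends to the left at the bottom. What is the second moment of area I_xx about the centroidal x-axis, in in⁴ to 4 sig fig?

Decompose the section into non-overlapping parts with the origin at the bottom-left of its bounding rectangle.
Web: 0.3 × 7.6, A = 2.28 in², y = 3.8 in, Ī = 10.9744 in⁴.
Top flange (beyond web): 3.7 × 0.8, A = 2.96 in², y = 7.2 in, Ī = 0.157867 in⁴.
Bottom flange (beyond web): 3.7 × 0.8, A = 2.96 in², y = 0.4 in, Ī = 0.157867 in⁴.
Centroid: ȳ = ΣA·y / ΣA = 3.8 in.
Transfer each piece to the centroidal x-axis using Ī + A·d² with d = y − 3.8:
  web: d = 0 in → contributes +10.9744 in⁴
  top flange (beyond web): d = 3.4 in → contributes +34.3755 in⁴
  bottom flange (beyond web): d = -3.4 in → contributes +34.3755 in⁴
Total I = 79.7253 in⁴.

I_xx ≈ 79.73 in⁴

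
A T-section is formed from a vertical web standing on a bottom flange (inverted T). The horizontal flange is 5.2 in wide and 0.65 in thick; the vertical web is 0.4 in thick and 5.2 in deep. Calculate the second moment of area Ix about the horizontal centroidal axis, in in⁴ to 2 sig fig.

Decompose the section into non-overlapping parts with the origin at the bottom-left of its bounding rectangle.
Flange: 5.2 × 0.65, A = 3.38 in², y = 0.325 in, Ī = 0.119 in⁴.
Web: 0.4 × 5.2, A = 2.08 in², y = 3.25 in, Ī = 4.687 in⁴.
Centroid: ȳ = ΣA·y / ΣA = 1.439 in.
Transfer each piece to the horizontal centroidal axis using Ī + A·d² with d = y − 1.439:
  flange: d = -1.114 in → contributes +4.316 in⁴
  web: d = 1.811 in → contributes +11.51 in⁴
Total I = 15.82 in⁴.

Ix ≈ 16 in⁴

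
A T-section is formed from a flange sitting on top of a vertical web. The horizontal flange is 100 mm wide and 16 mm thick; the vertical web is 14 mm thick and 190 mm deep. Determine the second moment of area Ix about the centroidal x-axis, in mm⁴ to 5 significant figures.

Ix ≈ 1.8635 × 10⁷ mm⁴

Split into non-overlapping primitives; take the origin at the lower-left of the bounding box.
Flange: 100 × 16, A = 1 600 mm², y = 198 mm, Ī = 34133.33 mm⁴.
Web: 14 × 190, A = 2 660 mm², y = 95 mm, Ī = 8 002 167 mm⁴.
Centroid: ȳ = ΣA·y / ΣA = 133.6854 mm.
Transfer each piece to the centroidal x-axis using Ī + A·d² with d = y − 133.6854:
  flange: d = 64.31455 mm → contributes +6 652 312 mm⁴
  web: d = -38.68545 mm → contributes +11 983 026 mm⁴
Total I = 18 635 338 mm⁴.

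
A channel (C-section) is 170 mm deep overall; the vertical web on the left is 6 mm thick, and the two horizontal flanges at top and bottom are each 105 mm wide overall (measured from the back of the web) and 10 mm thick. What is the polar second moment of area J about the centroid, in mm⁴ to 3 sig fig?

J ≈ 1.86 × 10⁷ mm⁴

Treat the section as a set of non-overlapping primitives; coordinates are from the bounding-box lower-left.
Web: 6 × 170, A = 1 020 mm², y = 85 mm, Ī = 2 456 500 mm⁴.
Top flange (beyond web): 99 × 10, A = 990 mm², y = 165 mm, Ī = 8 250 mm⁴.
Bottom flange (beyond web): 99 × 10, A = 990 mm², y = 5 mm, Ī = 8 250 mm⁴.
By symmetry the centroid is at mid-height, ȳ = 85 mm.
Transfer each piece to the centroidal x-axis using Ī + A·d² with d = y − 85:
  web: d = 0 mm → contributes +2 456 500 mm⁴
  top flange (beyond web): d = 80 mm → contributes +6 344 250 mm⁴
  bottom flange (beyond web): d = -80 mm → contributes +6 344 250 mm⁴
Total I = 15 145 000 mm⁴.
For the y-axis: x̄ = 37.65 mm.
Repeating about the centroidal y-axis gives I_y = 3 475 733 mm⁴.
Polar second moment: J = I_x + I_y = 18 620 733 mm⁴.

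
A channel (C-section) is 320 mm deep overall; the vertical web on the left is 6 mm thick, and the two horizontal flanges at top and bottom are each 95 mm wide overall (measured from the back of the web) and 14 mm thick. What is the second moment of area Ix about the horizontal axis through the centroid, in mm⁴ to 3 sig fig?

Ix ≈ 7.48 × 10⁷ mm⁴

Decompose the section into non-overlapping parts with the origin at the bottom-left of its bounding rectangle.
Web: 6 × 320, A = 1 920 mm², y = 160 mm, Ī = 16 384 000 mm⁴.
Top flange (beyond web): 89 × 14, A = 1 246 mm², y = 313 mm, Ī = 20 351 mm⁴.
Bottom flange (beyond web): 89 × 14, A = 1 246 mm², y = 7 mm, Ī = 20 351 mm⁴.
By symmetry the centroid is at mid-height, ȳ = 160 mm.
Transfer each piece to the horizontal axis through the centroid using Ī + A·d² with d = y − 160:
  web: d = 0 mm → contributes +16 384 000 mm⁴
  top flange (beyond web): d = 153 mm → contributes +29 187 965 mm⁴
  bottom flange (beyond web): d = -153 mm → contributes +29 187 965 mm⁴
Total I = 74 759 931 mm⁴.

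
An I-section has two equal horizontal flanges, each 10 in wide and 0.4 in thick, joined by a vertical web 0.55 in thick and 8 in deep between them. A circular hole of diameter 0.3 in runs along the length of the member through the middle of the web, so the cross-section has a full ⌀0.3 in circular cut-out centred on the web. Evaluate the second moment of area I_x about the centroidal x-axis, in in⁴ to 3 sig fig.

Break the section into simple shapes (no overlaps), measuring from the bottom-left corner of the bounding box.
Bottom flange: 10 × 0.4, A = 4 in², y = 0.2 in, Ī = 0.053333 in⁴.
Web: 0.55 × 8, A = 4.4 in², y = 4.4 in, Ī = 23.467 in⁴.
Top flange: 10 × 0.4, A = 4 in², y = 8.6 in, Ī = 0.053333 in⁴.
Hole (subtracted): ⌀0.3, A = 0.070686 in², y = 4.4 in, Ī = 0.00039761 in⁴.
By symmetry the centroid is at mid-height, ȳ = 4.4 in.
Transfer each piece to the centroidal x-axis using Ī + A·d² with d = y − 4.4:
  bottom flange: d = -4.2 in → contributes +70.613 in⁴
  web: d = 0 in → contributes +23.467 in⁴
  top flange: d = 4.2 in → contributes +70.613 in⁴
  hole: d = 0 in → contributes −0.00039761 in⁴
Total I = 164.69 in⁴.

I_x ≈ 165 in⁴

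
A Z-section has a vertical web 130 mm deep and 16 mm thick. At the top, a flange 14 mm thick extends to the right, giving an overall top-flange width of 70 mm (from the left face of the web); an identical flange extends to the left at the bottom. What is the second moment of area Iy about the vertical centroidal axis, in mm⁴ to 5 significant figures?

Iy ≈ 2.2640 × 10⁶ mm⁴

Treat the section as a set of non-overlapping primitives; coordinates are from the bounding-box lower-left.
Web: 16 × 130, A = 2 080 mm², x = 62 mm, Ī = 44373.33 mm⁴.
Top flange (beyond web): 54 × 14, A = 756 mm², x = 97 mm, Ī = 183 708 mm⁴.
Bottom flange (beyond web): 54 × 14, A = 756 mm², x = 27 mm, Ī = 183 708 mm⁴.
Centroid: x̄ = ΣA·x / ΣA = 62 mm.
Transfer each piece to the vertical centroidal axis using Ī + A·d² with d = x − 62:
  web: d = 0 mm → contributes +44373.33 mm⁴
  top flange (beyond web): d = 35 mm → contributes +1 109 808 mm⁴
  bottom flange (beyond web): d = -35 mm → contributes +1 109 808 mm⁴
Total I = 2 263 989 mm⁴.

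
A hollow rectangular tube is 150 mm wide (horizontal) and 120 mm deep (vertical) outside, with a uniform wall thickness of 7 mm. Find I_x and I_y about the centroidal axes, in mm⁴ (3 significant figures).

Split into non-overlapping primitives; take the origin at the lower-left of the bounding box.
Outer rectangle: 150 × 120, A = 18 000 mm², y = 60 mm, Ī = 21 600 000 mm⁴.
Inner void (subtracted): 136 × 106, A = 14 416 mm², y = 60 mm, Ī = 13 498 181 mm⁴.
By symmetry the centroid is at mid-height, ȳ = 60 mm.
All pieces are centred on the centroidal x-axis, so I = ΣĪ (holes subtracted) = 8 101 819 mm⁴.
Repeating about the centroidal y-axis gives I_y = 11 530 139 mm⁴.

I_x ≈ 8.10 × 10⁶ mm⁴, I_y ≈ 1.15 × 10⁷ mm⁴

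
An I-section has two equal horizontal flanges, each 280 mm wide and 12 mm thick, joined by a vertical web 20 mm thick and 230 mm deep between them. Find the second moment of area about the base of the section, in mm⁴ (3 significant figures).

Treat the section as a set of non-overlapping primitives; coordinates are from the bounding-box lower-left.
Bottom flange: 280 × 12, A = 3 360 mm², y = 6 mm, Ī = 40 320 mm⁴.
Web: 20 × 230, A = 4 600 mm², y = 127 mm, Ī = 20 278 333 mm⁴.
Top flange: 280 × 12, A = 3 360 mm², y = 248 mm, Ī = 40 320 mm⁴.
Transfer each piece to the bottom edge using Ī + A·d² with d = y − 0:
  bottom flange: d = 6 mm → contributes +161 280 mm⁴
  web: d = 127 mm → contributes +94 471 733 mm⁴
  top flange: d = 248 mm → contributes +206 693 760 mm⁴
Total I = 301 326 773 mm⁴.

I_base ≈ 3.01 × 10⁸ mm⁴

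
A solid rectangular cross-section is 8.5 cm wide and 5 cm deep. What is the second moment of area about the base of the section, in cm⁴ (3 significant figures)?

I_base ≈ 354 cm⁴

The section: 8.5 × 5, A = 42.5 cm², y = 2.5 cm, Ī = 88.542 cm⁴.
Transfer it to the base of the section using Ī + A·d² with d = y − 0:
  the section: d = 2.5 cm → contributes +354.17 cm⁴
Total I = 354.17 cm⁴.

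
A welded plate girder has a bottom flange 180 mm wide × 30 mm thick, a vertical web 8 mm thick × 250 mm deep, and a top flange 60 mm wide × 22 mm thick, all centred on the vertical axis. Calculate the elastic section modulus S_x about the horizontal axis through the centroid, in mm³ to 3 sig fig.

Decompose the section into non-overlapping parts with the origin at the bottom-left of its bounding rectangle.
Bottom plate: 180 × 30, A = 5 400 mm², y = 15 mm, Ī = 405 000 mm⁴.
Web plate: 8 × 250, A = 2 000 mm², y = 155 mm, Ī = 10 416 667 mm⁴.
Top plate: 60 × 22, A = 1 320 mm², y = 291 mm, Ī = 53 240 mm⁴.
Centroid: ȳ = ΣA·y / ΣA = 88.89 mm.
Transfer each piece to the horizontal axis through the centroid using Ī + A·d² with d = y − 88.89:
  bottom plate: d = -73.89 mm → contributes +29 887 480 mm⁴
  web plate: d = 66.11 mm → contributes +19 157 755 mm⁴
  top plate: d = 202.11 mm → contributes +53 973 246 mm⁴
Total I = 103 018 481 mm⁴.
Extreme fibre distance c = 213.11 mm; S = I/c = 483 405 mm³.

S_x ≈ 4.83 × 10⁵ mm³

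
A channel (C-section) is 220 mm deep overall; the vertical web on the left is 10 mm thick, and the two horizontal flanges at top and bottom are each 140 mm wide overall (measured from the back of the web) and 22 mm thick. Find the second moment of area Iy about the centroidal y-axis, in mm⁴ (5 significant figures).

Iy ≈ 1.5860 × 10⁷ mm⁴

Break the section into simple shapes (no overlaps), measuring from the bottom-left corner of the bounding box.
Web: 10 × 220, A = 2 200 mm², x = 5 mm, Ī = 18333.33 mm⁴.
Top flange (beyond web): 130 × 22, A = 2 860 mm², x = 75 mm, Ī = 4 027 833 mm⁴.
Bottom flange (beyond web): 130 × 22, A = 2 860 mm², x = 75 mm, Ī = 4 027 833 mm⁴.
Centroid: x̄ = ΣA·x / ΣA = 55.55556 mm.
Transfer each piece to the centroidal y-axis using Ī + A·d² with d = x − 55.55556:
  web: d = -50.55556 mm → contributes +5 641 235 mm⁴
  top flange (beyond web): d = 19.44444 mm → contributes +5 109 160 mm⁴
  bottom flange (beyond web): d = 19.44444 mm → contributes +5 109 160 mm⁴
Total I = 15 859 556 mm⁴.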